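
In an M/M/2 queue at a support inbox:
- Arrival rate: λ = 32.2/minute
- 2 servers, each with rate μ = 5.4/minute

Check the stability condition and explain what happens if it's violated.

Stability requires ρ = λ/(cμ) < 1
ρ = 32.2/(2 × 5.4) = 32.2/10.80 = 2.9815
Since 2.9815 ≥ 1, the system is UNSTABLE.
Need c > λ/μ = 32.2/5.4 = 5.96.
Minimum servers needed: c = 6.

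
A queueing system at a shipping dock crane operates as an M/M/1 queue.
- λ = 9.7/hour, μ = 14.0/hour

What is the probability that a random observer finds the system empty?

ρ = λ/μ = 9.7/14.0 = 0.6929
P(0) = 1 - ρ = 1 - 0.6929 = 0.3071
The server is idle 30.71% of the time.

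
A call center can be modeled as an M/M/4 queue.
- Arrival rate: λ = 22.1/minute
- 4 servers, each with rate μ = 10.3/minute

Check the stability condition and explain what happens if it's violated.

Stability requires ρ = λ/(cμ) < 1
ρ = 22.1/(4 × 10.3) = 22.1/41.20 = 0.5364
Since 0.5364 < 1, the system is STABLE.
The servers are busy 53.64% of the time.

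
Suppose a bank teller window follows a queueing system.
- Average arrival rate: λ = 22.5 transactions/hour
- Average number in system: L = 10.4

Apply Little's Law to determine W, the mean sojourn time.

Little's Law: L = λW, so W = L/λ
W = 10.4/22.5 = 0.4622 hours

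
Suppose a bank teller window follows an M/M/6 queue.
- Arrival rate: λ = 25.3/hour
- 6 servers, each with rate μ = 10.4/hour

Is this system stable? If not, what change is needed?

Stability requires ρ = λ/(cμ) < 1
ρ = 25.3/(6 × 10.4) = 25.3/62.40 = 0.4054
Since 0.4054 < 1, the system is STABLE.
The servers are busy 40.54% of the time.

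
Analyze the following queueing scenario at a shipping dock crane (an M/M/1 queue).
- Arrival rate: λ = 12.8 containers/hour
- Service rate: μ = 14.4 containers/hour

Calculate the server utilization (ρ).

Server utilization: ρ = λ/μ
ρ = 12.8/14.4 = 0.8889
The server is busy 88.89% of the time.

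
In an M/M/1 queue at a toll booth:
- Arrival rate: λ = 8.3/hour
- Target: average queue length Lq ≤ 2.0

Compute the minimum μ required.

For M/M/1: Lq = λ²/(μ(μ-λ))
Need Lq ≤ 2.0, i.e. μ(μ-λ) ≥ λ²/2.0
μ² - 8.3μ - 68.89/2.0 ≥ 0  →  μ² - 8.3μ - 34.4450 ≥ 0
Quadratic formula (positive root): μ = [λ + √(λ² + 4×34.4450)]/2
Discriminant: 68.89 + 4×34.4450 = 206.6700, √206.6700 = 14.3760
μ ≥ (8.3 + 14.3760)/2 = 11.3380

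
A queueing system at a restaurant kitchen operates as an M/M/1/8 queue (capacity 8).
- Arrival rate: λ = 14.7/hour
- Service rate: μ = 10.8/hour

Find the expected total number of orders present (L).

ρ = λ/μ = 14.7/10.8 = 1.36111
P₀ = (1-ρ)/(1-ρ^(K+1)) = (1-1.36111)/(1-1.36111^9) = -0.3611/-15.0339 = 0.02402
P_K = P₀×ρ^K = 0.02402 × 1.36111^8 = 0.02402 × 11.7800 = 0.2830
L = ρ[1 - (K+1)ρ^K + Kρ^(K+1)] / [(1-ρ)(1-ρ^(K+1))]
L = 1.36111 × (1 - 9×11.7800 + 8×16.0339) / ((1 - 1.36111) × (1 - 16.0339)) = 5.8294 orders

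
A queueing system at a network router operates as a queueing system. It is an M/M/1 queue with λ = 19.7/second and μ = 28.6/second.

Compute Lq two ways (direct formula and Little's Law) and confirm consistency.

Method 1 (direct): Lq = λ²/(μ(μ-λ)) = 388.09/(28.6 × 8.90) = 1.5247

Method 2 (Little's Law):
W = 1/(μ-λ) = 1/8.90 = 0.11236
Wq = W - 1/μ = 0.11236 - 0.034965 = 0.077395
Lq = λWq = 19.7 × 0.077395 = 1.5247 ✔ (matches Method 1)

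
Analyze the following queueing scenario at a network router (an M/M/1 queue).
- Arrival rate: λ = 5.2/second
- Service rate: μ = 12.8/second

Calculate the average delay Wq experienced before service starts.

First, compute utilization: ρ = λ/μ = 5.2/12.8 = 0.4062
For M/M/1: Wq = λ/(μ(μ-λ))
Wq = 5.2/(12.8 × (12.8-5.2))
Wq = 5.2/(12.8 × 7.60)
Wq = 0.05345 seconds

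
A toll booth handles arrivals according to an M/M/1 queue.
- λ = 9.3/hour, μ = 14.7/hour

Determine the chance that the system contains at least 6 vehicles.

ρ = λ/μ = 9.3/14.7 = 0.63265
P(N ≥ n) = ρⁿ
P(N ≥ 6) = 0.63265^6
P(N ≥ 6) = 0.06412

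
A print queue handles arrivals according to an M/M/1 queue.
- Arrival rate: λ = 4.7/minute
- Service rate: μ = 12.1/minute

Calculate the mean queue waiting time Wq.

First, compute utilization: ρ = λ/μ = 4.7/12.1 = 0.3884
For M/M/1: Wq = λ/(μ(μ-λ))
Wq = 4.7/(12.1 × (12.1-4.7))
Wq = 4.7/(12.1 × 7.40)
Wq = 0.05249 minutes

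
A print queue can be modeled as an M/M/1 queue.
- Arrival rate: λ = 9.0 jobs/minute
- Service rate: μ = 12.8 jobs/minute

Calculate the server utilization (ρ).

Server utilization: ρ = λ/μ
ρ = 9.0/12.8 = 0.7031
The server is busy 70.31% of the time.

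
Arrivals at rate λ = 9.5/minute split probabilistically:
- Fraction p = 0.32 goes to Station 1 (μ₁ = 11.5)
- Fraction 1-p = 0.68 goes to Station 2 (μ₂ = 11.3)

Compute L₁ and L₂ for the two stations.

Effective rates: λ₁ = 9.5×0.32 = 3.04, λ₂ = 9.5×0.68 = 6.46
Station 1: ρ₁ = 3.04/11.5 = 0.26435, L₁ = ρ₁/(1-ρ₁) = 0.26435/(1-0.26435) = 0.3593
Station 2: ρ₂ = 6.46/11.3 = 0.57168, L₂ = ρ₂/(1-ρ₂) = 0.57168/(1-0.57168) = 1.3347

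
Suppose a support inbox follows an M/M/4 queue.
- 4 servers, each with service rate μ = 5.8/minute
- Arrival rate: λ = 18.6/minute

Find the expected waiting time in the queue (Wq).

Traffic intensity: ρ = λ/(cμ) = 18.6/(4×5.8) = 0.8017
Since ρ = 0.8017 < 1, system is stable.
Offered load a = λ/μ = cρ = 18.6/5.8 = 3.2069
P₀ = [ Σₙ₌₀^3 aⁿ/n! + a^4/(4!(1-ρ)) ]⁻¹
Σ = a^0/0! + a^1/1! + a^2/2! + a^3/3! = 1.0000 + 3.2069 + 5.1421 + 5.4967 = 14.8457
a^4/(4!(1-ρ)) = 105.7645/(24 × 0.198276) = 22.2259
P₀ = 1/(14.8457 + 22.2259) = 0.02697
Lq = P₀·a^4·ρ / (4!(1-ρ)²) = 0.026975 × 105.7645 × 0.80172 / (24 × 0.039313) = 2.4242
Wq = Lq/λ = 2.4242/18.6 = 0.1303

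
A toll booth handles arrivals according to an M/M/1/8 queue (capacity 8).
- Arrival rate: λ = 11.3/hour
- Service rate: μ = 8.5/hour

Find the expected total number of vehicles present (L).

ρ = λ/μ = 11.3/8.5 = 1.32941
P₀ = (1-ρ)/(1-ρ^(K+1)) = (1-1.32941)/(1-1.32941^9) = -0.3294/-11.9697 = 0.02752
P_K = P₀×ρ^K = 0.02752 × 1.32941^8 = 0.02752 × 9.7560 = 0.2685
L = ρ[1 - (K+1)ρ^K + Kρ^(K+1)] / [(1-ρ)(1-ρ^(K+1))]
L = 1.32941 × (1 - 9×9.755994 + 8×12.96972) / ((1 - 1.32941) × (1 - 12.96972)) = 5.7162 vehicles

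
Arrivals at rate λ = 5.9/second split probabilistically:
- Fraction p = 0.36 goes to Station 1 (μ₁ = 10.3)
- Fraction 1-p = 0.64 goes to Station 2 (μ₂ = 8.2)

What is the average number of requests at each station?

Effective rates: λ₁ = 5.9×0.36 = 2.124, λ₂ = 5.9×0.64 = 3.776
Station 1: ρ₁ = 2.124/10.3 = 0.2062, L₁ = ρ₁/(1-ρ₁) = 0.2062/(1-0.2062) = 0.2598
Station 2: ρ₂ = 3.776/8.2 = 0.46049, L₂ = ρ₂/(1-ρ₂) = 0.46049/(1-0.46049) = 0.8535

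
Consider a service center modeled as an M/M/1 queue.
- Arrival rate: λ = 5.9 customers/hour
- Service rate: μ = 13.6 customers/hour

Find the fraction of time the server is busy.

Server utilization: ρ = λ/μ
ρ = 5.9/13.6 = 0.4338
The server is busy 43.38% of the time.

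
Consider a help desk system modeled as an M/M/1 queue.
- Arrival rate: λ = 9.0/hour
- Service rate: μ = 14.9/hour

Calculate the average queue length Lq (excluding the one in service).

ρ = λ/μ = 9.0/14.9 = 0.6040
For M/M/1: Lq = λ²/(μ(μ-λ))
Lq = 81.00/(14.9 × 5.90)
Lq = 0.9214 tickets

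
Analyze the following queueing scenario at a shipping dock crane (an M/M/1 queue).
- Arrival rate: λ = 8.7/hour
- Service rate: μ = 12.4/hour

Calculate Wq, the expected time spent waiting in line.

First, compute utilization: ρ = λ/μ = 8.7/12.4 = 0.7016
For M/M/1: Wq = λ/(μ(μ-λ))
Wq = 8.7/(12.4 × (12.4-8.7))
Wq = 8.7/(12.4 × 3.70)
Wq = 0.1896 hours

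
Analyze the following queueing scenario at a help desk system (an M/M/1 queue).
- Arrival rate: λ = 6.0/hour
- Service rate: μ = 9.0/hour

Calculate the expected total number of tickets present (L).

ρ = λ/μ = 6.0/9.0 = 0.6667
For M/M/1: L = λ/(μ-λ)
L = 6.0/(9.0-6.0) = 6.0/3.00
L = 2.0000 tickets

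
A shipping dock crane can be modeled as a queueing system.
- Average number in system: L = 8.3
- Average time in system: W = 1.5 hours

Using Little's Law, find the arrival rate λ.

Little's Law: L = λW, so λ = L/W
λ = 8.3/1.5 = 5.5333 containers/hour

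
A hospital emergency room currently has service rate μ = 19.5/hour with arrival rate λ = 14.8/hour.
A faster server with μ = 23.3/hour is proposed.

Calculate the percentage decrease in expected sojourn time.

System 1: ρ₁ = 14.8/19.5 = 0.7590, W₁ = 1/(19.5-14.8) = 0.21277
System 2: ρ₂ = 14.8/23.3 = 0.6352, W₂ = 1/(23.3-14.8) = 0.11765
Improvement: (W₁-W₂)/W₁ = (0.21277-0.11765)/0.21277 = 44.71%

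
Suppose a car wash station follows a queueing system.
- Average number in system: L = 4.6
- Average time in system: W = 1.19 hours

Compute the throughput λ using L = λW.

Little's Law: L = λW, so λ = L/W
λ = 4.6/1.19 = 3.8655 cars/hour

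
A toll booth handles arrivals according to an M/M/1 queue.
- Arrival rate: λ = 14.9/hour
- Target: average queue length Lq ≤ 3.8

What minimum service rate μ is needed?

For M/M/1: Lq = λ²/(μ(μ-λ))
Need Lq ≤ 3.8, i.e. μ(μ-λ) ≥ λ²/3.8
μ² - 14.9μ - 222.01/3.8 ≥ 0  →  μ² - 14.9μ - 58.42368 ≥ 0
Quadratic formula (positive root): μ = [λ + √(λ² + 4×58.42368)]/2
Discriminant: 222.01 + 4×58.42368 = 455.7047, √455.7047 = 21.3472
μ ≥ (14.9 + 21.3472)/2 = 18.1236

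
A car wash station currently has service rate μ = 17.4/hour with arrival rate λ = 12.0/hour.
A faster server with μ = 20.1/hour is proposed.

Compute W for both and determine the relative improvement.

System 1: ρ₁ = 12.0/17.4 = 0.6897, W₁ = 1/(17.4-12.0) = 0.18519
System 2: ρ₂ = 12.0/20.1 = 0.5970, W₂ = 1/(20.1-12.0) = 0.12346
Improvement: (W₁-W₂)/W₁ = (0.18519-0.12346)/0.18519 = 33.33%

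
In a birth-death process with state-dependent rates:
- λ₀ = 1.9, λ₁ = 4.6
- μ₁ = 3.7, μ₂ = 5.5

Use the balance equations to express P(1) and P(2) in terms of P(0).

Balance equations:
State 0: λ₀P₀ = μ₁P₁ → P₁ = (λ₀/μ₁)P₀ = (1.9/3.7)P₀ = 0.5135P₀
State 1: P₂ = (λ₀λ₁)/(μ₁μ₂)P₀ = (1.9×4.6)/(3.7×5.5)P₀ = 0.4295P₀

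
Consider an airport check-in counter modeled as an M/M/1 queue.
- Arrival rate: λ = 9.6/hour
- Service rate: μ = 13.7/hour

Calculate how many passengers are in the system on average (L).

ρ = λ/μ = 9.6/13.7 = 0.7007
For M/M/1: L = λ/(μ-λ)
L = 9.6/(13.7-9.6) = 9.6/4.10
L = 2.3415 passengers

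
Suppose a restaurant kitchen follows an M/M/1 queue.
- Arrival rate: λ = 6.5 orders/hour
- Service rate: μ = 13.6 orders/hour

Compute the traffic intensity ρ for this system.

Server utilization: ρ = λ/μ
ρ = 6.5/13.6 = 0.4779
The server is busy 47.79% of the time.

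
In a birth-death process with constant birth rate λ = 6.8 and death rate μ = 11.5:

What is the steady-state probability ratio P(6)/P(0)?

For constant rates: P(n)/P(0) = (λ/μ)^n
P(6)/P(0) = (6.8/11.5)^6 = 0.5913^6 = 0.04274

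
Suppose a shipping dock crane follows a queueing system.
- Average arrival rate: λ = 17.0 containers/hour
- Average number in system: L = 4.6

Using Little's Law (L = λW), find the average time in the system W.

Little's Law: L = λW, so W = L/λ
W = 4.6/17.0 = 0.2706 hours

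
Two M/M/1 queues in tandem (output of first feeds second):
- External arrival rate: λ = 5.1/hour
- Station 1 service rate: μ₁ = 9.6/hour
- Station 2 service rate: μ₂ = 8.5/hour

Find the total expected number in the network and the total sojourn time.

By Jackson's theorem, each station behaves as independent M/M/1.
Station 1: ρ₁ = 5.1/9.6 = 0.5312, L₁ = ρ₁/(1-ρ₁) = λ/(μ₁-λ) = 5.1/4.50 = 1.1333
Station 2: ρ₂ = 5.1/8.5 = 0.6000, L₂ = ρ₂/(1-ρ₂) = λ/(μ₂-λ) = 5.1/3.40 = 1.5000
Total: L = L₁ + L₂ = 1.1333 + 1.5000 = 2.6333
W = L/λ = 2.6333/5.1 = 0.5163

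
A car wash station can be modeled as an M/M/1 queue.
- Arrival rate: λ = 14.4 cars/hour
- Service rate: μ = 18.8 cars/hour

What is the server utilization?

Server utilization: ρ = λ/μ
ρ = 14.4/18.8 = 0.7660
The server is busy 76.60% of the time.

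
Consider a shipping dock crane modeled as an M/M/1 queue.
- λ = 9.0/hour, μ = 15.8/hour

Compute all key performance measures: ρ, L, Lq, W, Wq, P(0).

Step 1: ρ = λ/μ = 9.0/15.8 = 0.5696
Step 2: L = λ/(μ-λ) = 9.0/6.80 = 1.3235
Step 3: Lq = λ²/(μ(μ-λ)) = 81.00/(15.8×6.80) = 0.7539
Step 4: W = 1/(μ-λ) = 1/6.80 = 0.14706
Step 5: Wq = λ/(μ(μ-λ)) = 9.0/(15.8×6.80) = 0.08377
Step 6: P(0) = 1-ρ = 0.4304
Verify: L = λW = 9.0×0.14706 = 1.3235 ✔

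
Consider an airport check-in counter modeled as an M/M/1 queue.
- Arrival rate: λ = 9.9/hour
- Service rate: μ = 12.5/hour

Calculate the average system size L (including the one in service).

ρ = λ/μ = 9.9/12.5 = 0.7920
For M/M/1: L = λ/(μ-λ)
L = 9.9/(12.5-9.9) = 9.9/2.60
L = 3.8077 passengers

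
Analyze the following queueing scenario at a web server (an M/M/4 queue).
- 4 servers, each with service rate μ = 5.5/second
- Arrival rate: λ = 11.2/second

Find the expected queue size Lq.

Traffic intensity: ρ = λ/(cμ) = 11.2/(4×5.5) = 0.5091
Since ρ = 0.5091 < 1, system is stable.
Offered load a = λ/μ = cρ = 11.2/5.5 = 2.0364
P₀ = [ Σₙ₌₀^3 aⁿ/n! + a^4/(4!(1-ρ)) ]⁻¹
Σ = a^0/0! + a^1/1! + a^2/2! + a^3/3! = 1.00000 + 2.03636 + 2.07339 + 1.40739 = 6.5171
a^4/(4!(1-ρ)) = 17.1958/(24 × 0.4909) = 1.4595
P₀ = 1/(6.5171 + 1.4595) = 0.1254
Lq = P₀·a^4·ρ / (4!(1-ρ)²) = 0.1254 × 17.1958 × 0.5091 / (24 × 0.2410) = 0.1898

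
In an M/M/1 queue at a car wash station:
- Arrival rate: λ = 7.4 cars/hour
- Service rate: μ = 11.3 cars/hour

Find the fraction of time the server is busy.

Server utilization: ρ = λ/μ
ρ = 7.4/11.3 = 0.6549
The server is busy 65.49% of the time.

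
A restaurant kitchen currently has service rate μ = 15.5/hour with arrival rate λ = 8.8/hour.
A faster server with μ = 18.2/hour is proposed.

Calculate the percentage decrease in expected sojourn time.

System 1: ρ₁ = 8.8/15.5 = 0.5677, W₁ = 1/(15.5-8.8) = 0.14925
System 2: ρ₂ = 8.8/18.2 = 0.4835, W₂ = 1/(18.2-8.8) = 0.10638
Improvement: (W₁-W₂)/W₁ = (0.14925-0.10638)/0.14925 = 28.72%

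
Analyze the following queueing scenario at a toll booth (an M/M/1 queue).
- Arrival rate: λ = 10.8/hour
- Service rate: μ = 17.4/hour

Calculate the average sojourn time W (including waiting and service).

First, compute utilization: ρ = λ/μ = 10.8/17.4 = 0.6207
For M/M/1: W = 1/(μ-λ)
W = 1/(17.4-10.8) = 1/6.60
W = 0.1515 hours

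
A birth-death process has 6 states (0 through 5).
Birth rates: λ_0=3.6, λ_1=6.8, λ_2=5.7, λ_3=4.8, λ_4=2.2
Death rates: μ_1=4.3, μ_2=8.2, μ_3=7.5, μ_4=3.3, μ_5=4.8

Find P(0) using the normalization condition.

Ratios P(n)/P(0) = (λ₀···λₙ₋₁)/(μ₁···μₙ):
P(1)/P(0) = (3.6)/(4.3) = 0.8372
P(2)/P(0) = (3.6×6.8)/(4.3×8.2) = 0.6943
P(3)/P(0) = (3.6×6.8×5.7)/(4.3×8.2×7.5) = 0.5276
P(4)/P(0) = (3.6×6.8×5.7×4.8)/(4.3×8.2×7.5×3.3) = 0.7675
P(5)/P(0) = (3.6×6.8×5.7×4.8×2.2)/(4.3×8.2×7.5×3.3×4.8) = 0.3518

Normalization: ∑ P(n) = 1
P(0) × (1.0000 + 0.8372 + 0.6943 + 0.5276 + 0.7675 + 0.3518) = 1
P(0) × 4.1784 = 1
P(0) = 1/4.1784 = 0.2393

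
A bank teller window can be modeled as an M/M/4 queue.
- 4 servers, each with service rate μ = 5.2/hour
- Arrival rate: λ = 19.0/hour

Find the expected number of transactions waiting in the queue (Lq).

Traffic intensity: ρ = λ/(cμ) = 19.0/(4×5.2) = 0.9135
Since ρ = 0.9135 < 1, system is stable.
Offered load a = λ/μ = cρ = 19.0/5.2 = 3.6538
P₀ = [ Σₙ₌₀^3 aⁿ/n! + a^4/(4!(1-ρ)) ]⁻¹
Σ = a^0/0! + a^1/1! + a^2/2! + a^3/3! = 1.0000 + 3.6538 + 6.6753 + 8.1302 = 19.4593
a^4/(4!(1-ρ)) = 178.2383/(24 × 0.0865385) = 85.8184
P₀ = 1/(19.4593 + 85.8184) = 0.009499
Lq = P₀·a^4·ρ / (4!(1-ρ)²) = 0.0094987 × 178.2383 × 0.91346 / (24 × 0.0074889) = 8.6045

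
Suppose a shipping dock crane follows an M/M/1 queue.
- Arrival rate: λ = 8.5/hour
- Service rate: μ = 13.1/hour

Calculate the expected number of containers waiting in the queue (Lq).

ρ = λ/μ = 8.5/13.1 = 0.6489
For M/M/1: Lq = λ²/(μ(μ-λ))
Lq = 72.25/(13.1 × 4.60)
Lq = 1.1990 containers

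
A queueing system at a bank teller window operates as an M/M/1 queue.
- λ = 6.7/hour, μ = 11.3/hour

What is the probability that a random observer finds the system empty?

ρ = λ/μ = 6.7/11.3 = 0.5929
P(0) = 1 - ρ = 1 - 0.5929 = 0.4071
The server is idle 40.71% of the time.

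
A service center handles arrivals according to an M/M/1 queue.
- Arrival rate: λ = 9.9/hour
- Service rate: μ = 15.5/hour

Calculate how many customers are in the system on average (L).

ρ = λ/μ = 9.9/15.5 = 0.6387
For M/M/1: L = λ/(μ-λ)
L = 9.9/(15.5-9.9) = 9.9/5.60
L = 1.7679 customers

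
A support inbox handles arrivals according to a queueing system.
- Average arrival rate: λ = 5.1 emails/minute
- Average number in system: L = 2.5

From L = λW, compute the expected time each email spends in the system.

Little's Law: L = λW, so W = L/λ
W = 2.5/5.1 = 0.4902 minutes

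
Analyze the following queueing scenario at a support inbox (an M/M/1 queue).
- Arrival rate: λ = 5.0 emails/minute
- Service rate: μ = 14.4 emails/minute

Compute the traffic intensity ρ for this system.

Server utilization: ρ = λ/μ
ρ = 5.0/14.4 = 0.3472
The server is busy 34.72% of the time.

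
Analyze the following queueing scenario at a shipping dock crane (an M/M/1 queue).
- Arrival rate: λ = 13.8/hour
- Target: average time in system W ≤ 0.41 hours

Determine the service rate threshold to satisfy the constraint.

For M/M/1: W = 1/(μ-λ)
Need W ≤ 0.41, so 1/(μ-λ) ≤ 0.41
μ - λ ≥ 1/0.41 = 2.4390
μ ≥ 13.8 + 2.4390 = 16.2390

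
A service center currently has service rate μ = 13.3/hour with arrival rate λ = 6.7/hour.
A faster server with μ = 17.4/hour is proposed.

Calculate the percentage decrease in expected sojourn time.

System 1: ρ₁ = 6.7/13.3 = 0.5038, W₁ = 1/(13.3-6.7) = 0.15152
System 2: ρ₂ = 6.7/17.4 = 0.3851, W₂ = 1/(17.4-6.7) = 0.093458
Improvement: (W₁-W₂)/W₁ = (0.15152-0.093458)/0.15152 = 38.32%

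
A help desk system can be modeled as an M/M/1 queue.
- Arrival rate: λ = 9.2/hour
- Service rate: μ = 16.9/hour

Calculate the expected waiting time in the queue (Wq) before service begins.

First, compute utilization: ρ = λ/μ = 9.2/16.9 = 0.5444
For M/M/1: Wq = λ/(μ(μ-λ))
Wq = 9.2/(16.9 × (16.9-9.2))
Wq = 9.2/(16.9 × 7.70)
Wq = 0.07070 hours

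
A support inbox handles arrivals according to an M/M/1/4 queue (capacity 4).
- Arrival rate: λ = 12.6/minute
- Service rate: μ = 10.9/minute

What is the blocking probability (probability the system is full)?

ρ = λ/μ = 12.6/10.9 = 1.1560
P₀ = (1-ρ)/(1-ρ^(K+1)) = (1-1.1560)/(1-1.1560^5) = -0.1560/-1.0644 = 0.1466
P_K = P₀×ρ^K = 0.14656 × 1.1560^4 = 0.14656 × 1.7858 = 0.2617
Blocking probability = 26.17%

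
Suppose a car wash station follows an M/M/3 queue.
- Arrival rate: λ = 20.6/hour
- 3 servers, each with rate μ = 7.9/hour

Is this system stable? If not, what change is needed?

Stability requires ρ = λ/(cμ) < 1
ρ = 20.6/(3 × 7.9) = 20.6/23.70 = 0.8692
Since 0.8692 < 1, the system is STABLE.
The servers are busy 86.92% of the time.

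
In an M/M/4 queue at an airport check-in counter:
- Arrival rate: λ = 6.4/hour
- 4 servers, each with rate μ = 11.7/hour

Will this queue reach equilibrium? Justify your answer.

Stability requires ρ = λ/(cμ) < 1
ρ = 6.4/(4 × 11.7) = 6.4/46.80 = 0.1368
Since 0.1368 < 1, the system is STABLE.
The servers are busy 13.68% of the time.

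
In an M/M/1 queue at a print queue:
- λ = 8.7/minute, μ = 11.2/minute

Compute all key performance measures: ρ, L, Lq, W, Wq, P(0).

Step 1: ρ = λ/μ = 8.7/11.2 = 0.7768
Step 2: L = λ/(μ-λ) = 8.7/2.50 = 3.4800
Step 3: Lq = λ²/(μ(μ-λ)) = 75.69/(11.2×2.50) = 2.7032
Step 4: W = 1/(μ-λ) = 1/2.50 = 0.4000
Step 5: Wq = λ/(μ(μ-λ)) = 8.7/(11.2×2.50) = 0.3107
Step 6: P(0) = 1-ρ = 0.2232
Verify: L = λW = 8.7×0.4000 = 3.4800 ✔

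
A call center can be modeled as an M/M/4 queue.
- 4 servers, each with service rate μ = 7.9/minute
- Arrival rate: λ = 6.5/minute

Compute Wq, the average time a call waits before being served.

Traffic intensity: ρ = λ/(cμ) = 6.5/(4×7.9) = 0.2057
Since ρ = 0.2057 < 1, system is stable.
Offered load a = λ/μ = cρ = 6.5/7.9 = 0.8228
P₀ = [ Σₙ₌₀^3 aⁿ/n! + a^4/(4!(1-ρ)) ]⁻¹
Σ = a^0/0! + a^1/1! + a^2/2! + a^3/3! = 1.0000 + 0.8228 + 0.3385 + 0.09283 = 2.2541
a^4/(4!(1-ρ)) = 0.4583/(24 × 0.7943) = 0.02404
P₀ = 1/(2.2541 + 0.02404) = 0.4390
Lq = P₀·a^4·ρ / (4!(1-ρ)²) = 0.4390 × 0.4583 × 0.2057 / (24 × 0.6309) = 0.002733
Wq = Lq/λ = 0.0027328/6.5 = 0.0004204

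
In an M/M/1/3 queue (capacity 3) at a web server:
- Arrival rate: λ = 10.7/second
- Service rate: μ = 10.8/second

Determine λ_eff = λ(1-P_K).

ρ = λ/μ = 10.7/10.8 = 0.99074
P₀ = (1-ρ)/(1-ρ^(K+1)) = (1-0.99074)/(1-0.99074^4) = 0.009260/0.03653 = 0.2535
P_K = P₀×ρ^K = 0.2535 × 0.99074^3 = 0.2535 × 0.9725 = 0.2465
λ_eff = λ(1-P_K) = 10.7 × (1 - 0.24652) = 10.7 × 0.75348 = 8.0622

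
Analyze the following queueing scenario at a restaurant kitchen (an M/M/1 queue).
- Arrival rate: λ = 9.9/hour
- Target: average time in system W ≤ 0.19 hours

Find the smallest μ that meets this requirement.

For M/M/1: W = 1/(μ-λ)
Need W ≤ 0.19, so 1/(μ-λ) ≤ 0.19
μ - λ ≥ 1/0.19 = 5.2632
μ ≥ 9.9 + 5.2632 = 15.1632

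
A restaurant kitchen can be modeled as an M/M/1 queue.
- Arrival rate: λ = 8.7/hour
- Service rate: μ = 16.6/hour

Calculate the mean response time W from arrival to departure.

First, compute utilization: ρ = λ/μ = 8.7/16.6 = 0.5241
For M/M/1: W = 1/(μ-λ)
W = 1/(16.6-8.7) = 1/7.90
W = 0.1266 hours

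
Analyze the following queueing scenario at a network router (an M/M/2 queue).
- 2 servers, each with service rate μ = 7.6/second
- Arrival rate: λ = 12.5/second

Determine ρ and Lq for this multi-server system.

Traffic intensity: ρ = λ/(cμ) = 12.5/(2×7.6) = 0.8224
Since ρ = 0.8224 < 1, system is stable.
Offered load a = λ/μ = cρ = 12.5/7.6 = 1.6447
P₀ = [ Σₙ₌₀^1 aⁿ/n! + a^2/(2!(1-ρ)) ]⁻¹
Σ = a^0/0! + a^1/1! = 1.0000 + 1.6447 = 2.6447
a^2/(2!(1-ρ)) = 2.70516/(2 × 0.177632) = 7.6145
P₀ = 1/(2.6447 + 7.6145) = 0.09747
Lq = P₀·a^2·ρ / (2!(1-ρ)²) = 0.097473 × 2.7052 × 0.82237 / (2 × 0.031553) = 3.4362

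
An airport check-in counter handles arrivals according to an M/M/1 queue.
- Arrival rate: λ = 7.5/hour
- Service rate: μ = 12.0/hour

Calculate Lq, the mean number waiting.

ρ = λ/μ = 7.5/12.0 = 0.6250
For M/M/1: Lq = λ²/(μ(μ-λ))
Lq = 56.25/(12.0 × 4.50)
Lq = 1.0417 passengers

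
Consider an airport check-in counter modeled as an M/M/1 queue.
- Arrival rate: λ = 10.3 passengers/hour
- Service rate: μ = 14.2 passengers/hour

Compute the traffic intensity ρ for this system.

Server utilization: ρ = λ/μ
ρ = 10.3/14.2 = 0.7254
The server is busy 72.54% of the time.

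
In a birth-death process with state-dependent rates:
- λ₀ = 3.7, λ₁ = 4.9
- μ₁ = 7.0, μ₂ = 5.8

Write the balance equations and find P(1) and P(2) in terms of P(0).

Balance equations:
State 0: λ₀P₀ = μ₁P₁ → P₁ = (λ₀/μ₁)P₀ = (3.7/7.0)P₀ = 0.5286P₀
State 1: P₂ = (λ₀λ₁)/(μ₁μ₂)P₀ = (3.7×4.9)/(7.0×5.8)P₀ = 0.4466P₀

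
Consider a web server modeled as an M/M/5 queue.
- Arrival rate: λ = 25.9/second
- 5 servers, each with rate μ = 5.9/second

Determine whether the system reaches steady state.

Stability requires ρ = λ/(cμ) < 1
ρ = 25.9/(5 × 5.9) = 25.9/29.50 = 0.8780
Since 0.8780 < 1, the system is STABLE.
The servers are busy 87.80% of the time.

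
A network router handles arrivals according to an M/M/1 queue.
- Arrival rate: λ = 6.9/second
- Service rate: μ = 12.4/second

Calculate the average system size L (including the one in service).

ρ = λ/μ = 6.9/12.4 = 0.5565
For M/M/1: L = λ/(μ-λ)
L = 6.9/(12.4-6.9) = 6.9/5.50
L = 1.2545 packets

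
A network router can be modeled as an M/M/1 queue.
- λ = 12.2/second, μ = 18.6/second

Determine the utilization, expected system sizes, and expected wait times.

Step 1: ρ = λ/μ = 12.2/18.6 = 0.6559
Step 2: L = λ/(μ-λ) = 12.2/6.40 = 1.9062
Step 3: Lq = λ²/(μ(μ-λ)) = 148.84/(18.6×6.40) = 1.2503
Step 4: W = 1/(μ-λ) = 1/6.40 = 0.15625
Step 5: Wq = λ/(μ(μ-λ)) = 12.2/(18.6×6.40) = 0.1025
Step 6: P(0) = 1-ρ = 0.3441
Verify: L = λW = 12.2×0.15625 = 1.9062 ✔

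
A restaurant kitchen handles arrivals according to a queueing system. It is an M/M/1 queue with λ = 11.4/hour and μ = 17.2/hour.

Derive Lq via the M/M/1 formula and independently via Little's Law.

Method 1 (direct): Lq = λ²/(μ(μ-λ)) = 129.96/(17.2 × 5.80) = 1.3027

Method 2 (Little's Law):
W = 1/(μ-λ) = 1/5.80 = 0.17241
Wq = W - 1/μ = 0.17241 - 0.058140 = 0.11427
Lq = λWq = 11.4 × 0.11427 = 1.3027 ✔ (matches Method 1)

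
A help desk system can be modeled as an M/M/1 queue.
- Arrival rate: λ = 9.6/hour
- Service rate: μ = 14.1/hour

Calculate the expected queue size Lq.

ρ = λ/μ = 9.6/14.1 = 0.6809
For M/M/1: Lq = λ²/(μ(μ-λ))
Lq = 92.16/(14.1 × 4.50)
Lq = 1.4525 tickets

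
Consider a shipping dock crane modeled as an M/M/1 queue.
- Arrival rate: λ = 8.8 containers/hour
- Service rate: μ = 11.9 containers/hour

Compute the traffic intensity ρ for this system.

Server utilization: ρ = λ/μ
ρ = 8.8/11.9 = 0.7395
The server is busy 73.95% of the time.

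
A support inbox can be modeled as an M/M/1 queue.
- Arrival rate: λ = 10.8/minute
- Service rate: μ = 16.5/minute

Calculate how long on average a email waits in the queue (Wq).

First, compute utilization: ρ = λ/μ = 10.8/16.5 = 0.6545
For M/M/1: Wq = λ/(μ(μ-λ))
Wq = 10.8/(16.5 × (16.5-10.8))
Wq = 10.8/(16.5 × 5.70)
Wq = 0.1148 minutes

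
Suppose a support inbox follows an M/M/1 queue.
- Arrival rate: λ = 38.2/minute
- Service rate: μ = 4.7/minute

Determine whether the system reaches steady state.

Stability requires ρ = λ/(cμ) < 1
ρ = 38.2/(1 × 4.7) = 38.2/4.70 = 8.1277
Since 8.1277 ≥ 1, the system is UNSTABLE.
Queue grows without bound. Need μ > λ = 38.2.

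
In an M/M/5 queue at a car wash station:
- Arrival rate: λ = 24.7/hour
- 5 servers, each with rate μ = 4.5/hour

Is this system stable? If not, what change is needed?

Stability requires ρ = λ/(cμ) < 1
ρ = 24.7/(5 × 4.5) = 24.7/22.50 = 1.0978
Since 1.0978 ≥ 1, the system is UNSTABLE.
Need c > λ/μ = 24.7/4.5 = 5.49.
Minimum servers needed: c = 6.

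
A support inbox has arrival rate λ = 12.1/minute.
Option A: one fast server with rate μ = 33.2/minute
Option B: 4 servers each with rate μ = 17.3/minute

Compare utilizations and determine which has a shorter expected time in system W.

Option A: single server μ = 33.2 (M/M/1)
  ρ_A = 12.1/33.2 = 0.3645
  W_A = 1/(μ-λ) = 1/(33.2-12.1) = 1/21.10 = 0.04739

Option B: 4 servers μ = 17.3 (M/M/4)
  ρ_B = λ/(cμ) = 12.1/(4×17.3) = 0.1749
  Offered load a = λ/μ = cρ = 12.1/17.3 = 0.6994
  P₀ = [ Σₙ₌₀^3 aⁿ/n! + a^4/(4!(1-ρ)) ]⁻¹
  Σ = a^0/0! + a^1/1! + a^2/2! + a^3/3! = 1.0000 + 0.6994 + 0.2446 + 0.05703 = 2.0010
  a^4/(4!(1-ρ)) = 0.2393/(24 × 0.8251) = 0.01208
  P₀ = 1/(2.00104 + 0.0120841) = 0.4967
  Lq = P₀·a^4·ρ / (4!(1-ρ)²) = 0.4967 × 0.2393 × 0.1749 / (24 × 0.6809) = 0.001272
  Wq_B = Lq/λ = 0.001272/12.1 = 0.0001051
  W_B = Wq_B + 1/μ = 0.0001051 + 0.05780 = 0.05791

Since W_A = 0.04739 < W_B = 0.05791, Option A (single fast server) has the shorter time in system.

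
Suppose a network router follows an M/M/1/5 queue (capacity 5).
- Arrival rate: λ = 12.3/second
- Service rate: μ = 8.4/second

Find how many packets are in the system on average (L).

ρ = λ/μ = 12.3/8.4 = 1.4643
P₀ = (1-ρ)/(1-ρ^(K+1)) = (1-1.4643)/(1-1.4643^6) = -0.4643/-8.8578 = 0.05242
P_K = P₀×ρ^K = 0.05242 × 1.4643^5 = 0.05242 × 6.7321 = 0.3529
L = ρ[1 - (K+1)ρ^K + Kρ^(K+1)] / [(1-ρ)(1-ρ^(K+1))]
L = 1.4643 × (1 - 6×6.7321 + 5×9.8578) / ((1 - 1.4643) × (1 - 9.8578)) = 3.5236 packets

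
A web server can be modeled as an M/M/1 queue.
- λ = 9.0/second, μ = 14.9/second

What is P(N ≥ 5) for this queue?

ρ = λ/μ = 9.0/14.9 = 0.604027
P(N ≥ n) = ρⁿ
P(N ≥ 5) = 0.604027^5
P(N ≥ 5) = 0.08040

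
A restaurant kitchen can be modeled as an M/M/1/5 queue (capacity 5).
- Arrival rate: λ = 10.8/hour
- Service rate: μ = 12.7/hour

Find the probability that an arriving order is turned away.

ρ = λ/μ = 10.8/12.7 = 0.8504
P₀ = (1-ρ)/(1-ρ^(K+1)) = (1-0.8504)/(1-0.8504^6) = 0.1496/0.6218 = 0.2406
P_K = P₀×ρ^K = 0.2406 × 0.8504^5 = 0.2406 × 0.4448 = 0.1070
Blocking probability = 10.70%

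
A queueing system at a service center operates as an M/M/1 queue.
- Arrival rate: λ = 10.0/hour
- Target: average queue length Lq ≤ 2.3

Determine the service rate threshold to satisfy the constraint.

For M/M/1: Lq = λ²/(μ(μ-λ))
Need Lq ≤ 2.3, i.e. μ(μ-λ) ≥ λ²/2.3
μ² - 10.0μ - 100.00/2.3 ≥ 0  →  μ² - 10.0μ - 43.47826 ≥ 0
Quadratic formula (positive root): μ = [λ + √(λ² + 4×43.47826)]/2
Discriminant: 100.00 + 4×43.47826 = 273.9130, √273.9130 = 16.5503
μ ≥ (10.0 + 16.5503)/2 = 13.2752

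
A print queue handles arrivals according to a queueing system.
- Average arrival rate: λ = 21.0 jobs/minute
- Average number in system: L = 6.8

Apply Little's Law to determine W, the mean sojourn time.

Little's Law: L = λW, so W = L/λ
W = 6.8/21.0 = 0.3238 minutes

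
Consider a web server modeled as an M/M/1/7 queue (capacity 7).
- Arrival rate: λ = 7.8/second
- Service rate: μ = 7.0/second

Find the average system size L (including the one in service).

ρ = λ/μ = 7.8/7.0 = 1.114286
P₀ = (1-ρ)/(1-ρ^(K+1)) = (1-1.114286)/(1-1.114286^8) = -0.1142860/-1.376695 = 0.08301
P_K = P₀×ρ^K = 0.08301 × 1.114286^7 = 0.08301 × 2.1329 = 0.1771
L = ρ[1 - (K+1)ρ^K + Kρ^(K+1)] / [(1-ρ)(1-ρ^(K+1))]
L = 1.114286 × (1 - 8×2.132931 + 7×2.376695) / ((1 - 1.114286) × (1 - 2.376695)) = 4.0610 requests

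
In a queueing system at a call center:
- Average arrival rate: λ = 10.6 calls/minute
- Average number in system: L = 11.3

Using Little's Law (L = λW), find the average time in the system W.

Little's Law: L = λW, so W = L/λ
W = 11.3/10.6 = 1.0660 minutes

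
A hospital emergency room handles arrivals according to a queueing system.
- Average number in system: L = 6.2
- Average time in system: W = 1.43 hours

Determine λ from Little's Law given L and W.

Little's Law: L = λW, so λ = L/W
λ = 6.2/1.43 = 4.3357 patients/hour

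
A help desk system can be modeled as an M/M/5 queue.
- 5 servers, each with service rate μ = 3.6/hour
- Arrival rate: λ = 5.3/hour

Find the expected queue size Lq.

Traffic intensity: ρ = λ/(cμ) = 5.3/(5×3.6) = 0.2944
Since ρ = 0.2944 < 1, system is stable.
Offered load a = λ/μ = cρ = 5.3/3.6 = 1.4722
P₀ = [ Σₙ₌₀^4 aⁿ/n! + a^5/(5!(1-ρ)) ]⁻¹
Σ = a^0/0! + a^1/1! + a^2/2! + a^3/3! + a^4/4! = 1.0000 + 1.4722 + 1.0837 + 0.53183 + 0.19574 = 4.2835
a^5/(5!(1-ρ)) = 6.9162/(120 × 0.70556) = 0.08169
P₀ = 1/(4.2835 + 0.08169) = 0.2291
Lq = P₀·a^5·ρ / (5!(1-ρ)²) = 0.2291 × 6.9162 × 0.2944 / (120 × 0.4978) = 0.007809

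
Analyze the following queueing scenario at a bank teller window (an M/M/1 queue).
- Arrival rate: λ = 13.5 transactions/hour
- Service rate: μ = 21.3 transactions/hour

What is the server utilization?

Server utilization: ρ = λ/μ
ρ = 13.5/21.3 = 0.6338
The server is busy 63.38% of the time.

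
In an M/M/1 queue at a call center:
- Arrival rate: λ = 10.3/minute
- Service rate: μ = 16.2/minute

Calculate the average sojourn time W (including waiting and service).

First, compute utilization: ρ = λ/μ = 10.3/16.2 = 0.6358
For M/M/1: W = 1/(μ-λ)
W = 1/(16.2-10.3) = 1/5.90
W = 0.1695 minutes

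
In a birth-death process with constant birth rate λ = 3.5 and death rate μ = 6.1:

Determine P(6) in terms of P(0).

For constant rates: P(n)/P(0) = (λ/μ)^n
P(6)/P(0) = (3.5/6.1)^6 = 0.57377^6 = 0.03568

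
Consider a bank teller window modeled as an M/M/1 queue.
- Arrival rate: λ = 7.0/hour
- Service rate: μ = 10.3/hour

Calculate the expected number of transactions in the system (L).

ρ = λ/μ = 7.0/10.3 = 0.6796
For M/M/1: L = λ/(μ-λ)
L = 7.0/(10.3-7.0) = 7.0/3.30
L = 2.1212 transactions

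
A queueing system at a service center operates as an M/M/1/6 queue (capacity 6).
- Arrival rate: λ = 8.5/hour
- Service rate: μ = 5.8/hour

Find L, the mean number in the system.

ρ = λ/μ = 8.5/5.8 = 1.46552
P₀ = (1-ρ)/(1-ρ^(K+1)) = (1-1.46552)/(1-1.46552^7) = -0.4655/-13.5192 = 0.03443
P_K = P₀×ρ^K = 0.03443 × 1.46552^6 = 0.03443 × 9.9072 = 0.3411
L = ρ[1 - (K+1)ρ^K + Kρ^(K+1)] / [(1-ρ)(1-ρ^(K+1))]
L = 1.46552 × (1 - 7×9.9072 + 6×14.5192) / ((1 - 1.46552) × (1 - 14.5192)) = 4.3696 customers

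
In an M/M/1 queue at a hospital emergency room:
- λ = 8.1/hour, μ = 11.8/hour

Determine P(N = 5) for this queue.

ρ = λ/μ = 8.1/11.8 = 0.68644
P(n) = (1-ρ)ρⁿ
P(5) = (1-0.68644) × 0.68644^5
P(5) = 0.3136 × 0.1524
P(5) = 0.04779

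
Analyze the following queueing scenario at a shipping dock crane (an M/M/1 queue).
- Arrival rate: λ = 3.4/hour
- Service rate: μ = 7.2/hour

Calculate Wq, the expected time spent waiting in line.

First, compute utilization: ρ = λ/μ = 3.4/7.2 = 0.4722
For M/M/1: Wq = λ/(μ(μ-λ))
Wq = 3.4/(7.2 × (7.2-3.4))
Wq = 3.4/(7.2 × 3.80)
Wq = 0.1243 hours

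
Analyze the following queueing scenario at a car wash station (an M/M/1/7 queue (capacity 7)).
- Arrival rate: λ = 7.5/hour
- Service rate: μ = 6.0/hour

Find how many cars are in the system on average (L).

ρ = λ/μ = 7.5/6.0 = 1.2500
P₀ = (1-ρ)/(1-ρ^(K+1)) = (1-1.2500)/(1-1.2500^8) = -0.2500/-4.9605 = 0.05040
P_K = P₀×ρ^K = 0.05040 × 1.2500^7 = 0.05040 × 4.7684 = 0.2403
L = ρ[1 - (K+1)ρ^K + Kρ^(K+1)] / [(1-ρ)(1-ρ^(K+1))]
L = 1.2500 × (1 - 8×4.7683716 + 7×5.9604645) / ((1 - 1.2500) × (1 - 5.9604645)) = 4.6128 cars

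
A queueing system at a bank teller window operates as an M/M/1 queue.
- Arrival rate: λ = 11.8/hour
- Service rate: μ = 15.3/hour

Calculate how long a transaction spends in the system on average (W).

First, compute utilization: ρ = λ/μ = 11.8/15.3 = 0.7712
For M/M/1: W = 1/(μ-λ)
W = 1/(15.3-11.8) = 1/3.50
W = 0.2857 hours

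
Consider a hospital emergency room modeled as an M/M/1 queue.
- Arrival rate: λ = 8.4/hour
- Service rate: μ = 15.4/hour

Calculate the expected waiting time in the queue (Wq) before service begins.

First, compute utilization: ρ = λ/μ = 8.4/15.4 = 0.5455
For M/M/1: Wq = λ/(μ(μ-λ))
Wq = 8.4/(15.4 × (15.4-8.4))
Wq = 8.4/(15.4 × 7.00)
Wq = 0.07792 hours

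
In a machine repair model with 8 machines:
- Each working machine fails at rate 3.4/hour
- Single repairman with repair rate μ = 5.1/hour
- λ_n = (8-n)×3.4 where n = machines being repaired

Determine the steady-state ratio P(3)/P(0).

P(3)/P(0) = ∏_{i=0}^{3-1} λ_i/μ_{i+1}
= (8-0)×3.4/5.1 × (8-1)×3.4/5.1 × (8-2)×3.4/5.1
= 99.5556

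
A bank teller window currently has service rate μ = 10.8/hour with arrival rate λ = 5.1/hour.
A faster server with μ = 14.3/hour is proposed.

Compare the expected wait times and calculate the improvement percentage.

System 1: ρ₁ = 5.1/10.8 = 0.4722, W₁ = 1/(10.8-5.1) = 0.17544
System 2: ρ₂ = 5.1/14.3 = 0.3566, W₂ = 1/(14.3-5.1) = 0.10870
Improvement: (W₁-W₂)/W₁ = (0.17544-0.10870)/0.17544 = 38.04%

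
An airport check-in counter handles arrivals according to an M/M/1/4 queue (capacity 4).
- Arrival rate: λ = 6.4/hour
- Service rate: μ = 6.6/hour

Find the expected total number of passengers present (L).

ρ = λ/μ = 6.4/6.6 = 0.9697
P₀ = (1-ρ)/(1-ρ^(K+1)) = (1-0.9697)/(1-0.9697^5) = 0.03030/0.1426 = 0.2125
P_K = P₀×ρ^K = 0.2125 × 0.9697^4 = 0.2125 × 0.8842 = 0.1879
L = ρ[1 - (K+1)ρ^K + Kρ^(K+1)] / [(1-ρ)(1-ρ^(K+1))]
L = 0.9697 × (1 - 5×0.8841981 + 4×0.8574069) / ((1 - 0.9697) × (1 - 0.8574069)) = 1.9385 passengers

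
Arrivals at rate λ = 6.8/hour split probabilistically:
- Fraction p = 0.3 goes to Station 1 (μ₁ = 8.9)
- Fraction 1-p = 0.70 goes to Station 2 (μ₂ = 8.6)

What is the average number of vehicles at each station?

Effective rates: λ₁ = 6.8×0.3 = 2.04, λ₂ = 6.8×0.70 = 4.76
Station 1: ρ₁ = 2.04/8.9 = 0.2292, L₁ = ρ₁/(1-ρ₁) = 0.2292/(1-0.2292) = 0.2974
Station 2: ρ₂ = 4.76/8.6 = 0.5535, L₂ = ρ₂/(1-ρ₂) = 0.5535/(1-0.5535) = 1.2396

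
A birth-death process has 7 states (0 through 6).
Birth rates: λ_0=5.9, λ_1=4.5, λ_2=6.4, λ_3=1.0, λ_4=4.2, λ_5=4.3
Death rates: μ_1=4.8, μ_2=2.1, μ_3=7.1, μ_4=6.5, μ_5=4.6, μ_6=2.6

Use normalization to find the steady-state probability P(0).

Ratios P(n)/P(0) = (λ₀···λₙ₋₁)/(μ₁···μₙ):
P(1)/P(0) = (5.9)/(4.8) = 1.2292
P(2)/P(0) = (5.9×4.5)/(4.8×2.1) = 2.6339
P(3)/P(0) = (5.9×4.5×6.4)/(4.8×2.1×7.1) = 2.3742
P(4)/P(0) = (5.9×4.5×6.4×1.0)/(4.8×2.1×7.1×6.5) = 0.3653
P(5)/P(0) = (5.9×4.5×6.4×1.0×4.2)/(4.8×2.1×7.1×6.5×4.6) = 0.3335
P(6)/P(0) = (5.9×4.5×6.4×1.0×4.2×4.3)/(4.8×2.1×7.1×6.5×4.6×2.6) = 0.5516

Normalization: ∑ P(n) = 1
P(0) × (1.0000 + 1.2292 + 2.6339 + 2.3742 + 0.3653 + 0.3335 + 0.5516) = 1
P(0) × 8.4877 = 1
P(0) = 1/8.4877 = 0.1178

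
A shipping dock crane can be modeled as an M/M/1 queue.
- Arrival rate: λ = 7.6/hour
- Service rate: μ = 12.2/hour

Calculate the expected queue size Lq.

ρ = λ/μ = 7.6/12.2 = 0.6230
For M/M/1: Lq = λ²/(μ(μ-λ))
Lq = 57.76/(12.2 × 4.60)
Lq = 1.0292 containers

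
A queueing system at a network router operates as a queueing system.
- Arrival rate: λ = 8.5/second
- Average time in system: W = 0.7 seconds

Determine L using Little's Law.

Little's Law: L = λW
L = 8.5 × 0.7 = 5.9500 packets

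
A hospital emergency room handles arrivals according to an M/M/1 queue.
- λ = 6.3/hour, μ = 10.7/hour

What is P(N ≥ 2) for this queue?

ρ = λ/μ = 6.3/10.7 = 0.5888
P(N ≥ n) = ρⁿ
P(N ≥ 2) = 0.5888^2
P(N ≥ 2) = 0.3467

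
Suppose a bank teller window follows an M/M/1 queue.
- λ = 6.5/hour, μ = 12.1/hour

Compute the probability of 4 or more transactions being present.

ρ = λ/μ = 6.5/12.1 = 0.53719
P(N ≥ n) = ρⁿ
P(N ≥ 4) = 0.53719^4
P(N ≥ 4) = 0.08327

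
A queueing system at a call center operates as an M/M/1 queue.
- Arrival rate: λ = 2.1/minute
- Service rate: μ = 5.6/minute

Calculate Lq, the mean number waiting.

ρ = λ/μ = 2.1/5.6 = 0.3750
For M/M/1: Lq = λ²/(μ(μ-λ))
Lq = 4.41/(5.6 × 3.50)
Lq = 0.2250 calls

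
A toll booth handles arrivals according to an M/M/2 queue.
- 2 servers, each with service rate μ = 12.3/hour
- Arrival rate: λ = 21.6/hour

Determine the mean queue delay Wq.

Traffic intensity: ρ = λ/(cμ) = 21.6/(2×12.3) = 0.8780
Since ρ = 0.8780 < 1, system is stable.
Offered load a = λ/μ = cρ = 21.6/12.3 = 1.7561
P₀ = [ Σₙ₌₀^1 aⁿ/n! + a^2/(2!(1-ρ)) ]⁻¹
Σ = a^0/0! + a^1/1! = 1.0000 + 1.7561 = 2.7561
a^2/(2!(1-ρ)) = 3.08388/(2 × 0.121951) = 12.6439
P₀ = 1/(2.7561 + 12.6439) = 0.06494
Lq = P₀·a^2·ρ / (2!(1-ρ)²) = 0.0649351 × 3.08388 × 0.878049 / (2 × 0.0148721) = 5.9114
Wq = Lq/λ = 5.9114/21.6 = 0.2737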